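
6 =6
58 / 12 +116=725 / 6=120.83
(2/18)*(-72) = -8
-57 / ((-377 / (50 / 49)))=2850 / 18473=0.15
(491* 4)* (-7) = -13748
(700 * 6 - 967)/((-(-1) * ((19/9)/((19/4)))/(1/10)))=29097/40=727.42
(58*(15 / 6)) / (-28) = -145 / 28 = -5.18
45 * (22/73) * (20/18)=1100/73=15.07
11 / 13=0.85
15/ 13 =1.15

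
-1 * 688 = -688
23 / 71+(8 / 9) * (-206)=-116801 / 639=-182.79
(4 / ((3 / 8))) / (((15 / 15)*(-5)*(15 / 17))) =-544 / 225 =-2.42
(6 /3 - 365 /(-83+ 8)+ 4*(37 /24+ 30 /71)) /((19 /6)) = 31361 /6745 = 4.65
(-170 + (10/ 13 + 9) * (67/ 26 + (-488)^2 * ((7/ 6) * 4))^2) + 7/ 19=18131819675110817041/ 1502748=12065775283088.59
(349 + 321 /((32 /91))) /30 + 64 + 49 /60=34201 /320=106.88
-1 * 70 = -70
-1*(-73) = 73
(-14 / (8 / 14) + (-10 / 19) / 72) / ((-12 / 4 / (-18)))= -16763 / 114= -147.04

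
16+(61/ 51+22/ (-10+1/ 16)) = 13499/ 901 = 14.98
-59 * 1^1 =-59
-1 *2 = -2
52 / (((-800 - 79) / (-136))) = 7072 / 879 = 8.05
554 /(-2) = -277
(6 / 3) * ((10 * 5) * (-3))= -300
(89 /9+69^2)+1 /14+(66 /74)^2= 823099243 /172494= 4771.76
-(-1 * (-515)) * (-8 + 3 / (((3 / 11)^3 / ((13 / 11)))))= -773015 / 9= -85890.56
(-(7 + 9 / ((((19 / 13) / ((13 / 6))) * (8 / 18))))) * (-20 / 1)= 28135 / 38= 740.39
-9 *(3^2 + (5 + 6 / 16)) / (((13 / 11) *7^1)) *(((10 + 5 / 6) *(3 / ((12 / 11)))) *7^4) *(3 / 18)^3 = -23864225 / 4608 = -5178.87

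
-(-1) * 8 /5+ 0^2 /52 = 8 /5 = 1.60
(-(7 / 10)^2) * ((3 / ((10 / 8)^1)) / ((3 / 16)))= -784 / 125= -6.27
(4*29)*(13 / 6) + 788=3118 / 3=1039.33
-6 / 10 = -0.60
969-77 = 892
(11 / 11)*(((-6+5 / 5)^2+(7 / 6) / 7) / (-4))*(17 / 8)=-2567 / 192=-13.37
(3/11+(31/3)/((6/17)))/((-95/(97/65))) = -567547/1222650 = -0.46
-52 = -52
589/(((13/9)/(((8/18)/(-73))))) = -2356/949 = -2.48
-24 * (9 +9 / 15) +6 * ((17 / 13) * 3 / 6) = -14721 / 65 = -226.48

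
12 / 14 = 6 / 7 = 0.86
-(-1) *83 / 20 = 4.15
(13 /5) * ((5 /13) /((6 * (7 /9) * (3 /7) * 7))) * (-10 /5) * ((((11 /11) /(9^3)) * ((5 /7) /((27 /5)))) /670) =-5 /129238578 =-0.00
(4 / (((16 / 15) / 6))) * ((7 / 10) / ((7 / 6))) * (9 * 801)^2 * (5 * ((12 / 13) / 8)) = 21047720805 / 52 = 404763861.63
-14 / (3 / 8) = -112 / 3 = -37.33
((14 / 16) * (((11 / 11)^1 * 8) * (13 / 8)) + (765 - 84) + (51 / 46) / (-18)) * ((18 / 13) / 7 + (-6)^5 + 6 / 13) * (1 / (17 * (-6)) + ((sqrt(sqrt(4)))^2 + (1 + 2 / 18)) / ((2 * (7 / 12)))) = -6106476384761 / 426972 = -14301819.29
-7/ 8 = -0.88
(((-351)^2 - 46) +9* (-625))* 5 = 587650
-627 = -627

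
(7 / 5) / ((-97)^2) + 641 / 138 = 4.65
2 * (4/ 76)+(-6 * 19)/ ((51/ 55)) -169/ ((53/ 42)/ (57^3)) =-424585575050/ 17119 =-24802008.01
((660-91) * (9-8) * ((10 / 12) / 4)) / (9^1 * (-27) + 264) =2845 / 504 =5.64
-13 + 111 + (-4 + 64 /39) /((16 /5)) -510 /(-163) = 2552759 /25428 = 100.39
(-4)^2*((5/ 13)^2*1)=400/ 169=2.37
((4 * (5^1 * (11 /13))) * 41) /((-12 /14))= -31570 /39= -809.49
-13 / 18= -0.72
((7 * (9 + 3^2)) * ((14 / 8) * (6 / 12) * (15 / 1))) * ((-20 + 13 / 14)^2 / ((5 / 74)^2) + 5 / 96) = 84321824949 / 640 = 131752851.48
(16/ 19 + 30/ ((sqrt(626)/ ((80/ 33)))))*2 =32/ 19 + 800*sqrt(626)/ 3443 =7.50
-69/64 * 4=-69/16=-4.31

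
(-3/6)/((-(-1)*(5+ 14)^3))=-1/13718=-0.00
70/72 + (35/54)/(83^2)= 723415/744012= 0.97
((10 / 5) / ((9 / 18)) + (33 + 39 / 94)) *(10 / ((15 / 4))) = 14068 / 141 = 99.77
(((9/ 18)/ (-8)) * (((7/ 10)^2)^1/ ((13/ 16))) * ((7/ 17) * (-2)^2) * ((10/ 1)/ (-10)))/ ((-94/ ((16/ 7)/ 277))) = -392/ 71929975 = -0.00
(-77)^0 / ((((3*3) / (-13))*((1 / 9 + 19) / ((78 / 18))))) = -169 / 516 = -0.33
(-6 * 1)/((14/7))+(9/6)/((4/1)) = -2.62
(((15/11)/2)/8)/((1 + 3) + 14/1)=5/1056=0.00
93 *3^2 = 837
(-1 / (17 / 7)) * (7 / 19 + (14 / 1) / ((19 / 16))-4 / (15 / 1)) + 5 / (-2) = -71671 / 9690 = -7.40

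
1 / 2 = 0.50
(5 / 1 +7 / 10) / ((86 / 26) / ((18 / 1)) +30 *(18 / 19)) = 126711 / 635885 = 0.20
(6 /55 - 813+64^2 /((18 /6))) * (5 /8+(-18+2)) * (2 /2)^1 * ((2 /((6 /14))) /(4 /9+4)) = -78482733 /8800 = -8918.49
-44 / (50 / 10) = -44 / 5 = -8.80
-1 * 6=-6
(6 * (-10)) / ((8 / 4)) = -30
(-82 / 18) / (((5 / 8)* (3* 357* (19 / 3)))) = -328 / 305235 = -0.00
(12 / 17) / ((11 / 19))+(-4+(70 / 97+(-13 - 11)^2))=10410714 / 18139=573.94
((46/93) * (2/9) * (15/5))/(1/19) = 6.27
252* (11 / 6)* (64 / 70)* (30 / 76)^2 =23760 / 361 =65.82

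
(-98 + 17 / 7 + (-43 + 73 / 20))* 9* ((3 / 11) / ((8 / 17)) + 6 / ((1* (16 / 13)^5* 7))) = -6060369219021 / 5651824640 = -1072.29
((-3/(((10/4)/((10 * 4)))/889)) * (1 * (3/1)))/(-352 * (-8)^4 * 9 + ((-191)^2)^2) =-128016/1317887233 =-0.00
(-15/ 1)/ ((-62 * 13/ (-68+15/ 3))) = -945/ 806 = -1.17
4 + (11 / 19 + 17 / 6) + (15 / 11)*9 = 24685 / 1254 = 19.69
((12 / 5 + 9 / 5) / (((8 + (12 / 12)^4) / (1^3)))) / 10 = 0.05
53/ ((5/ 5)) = 53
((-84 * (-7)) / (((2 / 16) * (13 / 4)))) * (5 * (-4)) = -376320 / 13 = -28947.69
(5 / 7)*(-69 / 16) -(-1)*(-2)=-569 / 112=-5.08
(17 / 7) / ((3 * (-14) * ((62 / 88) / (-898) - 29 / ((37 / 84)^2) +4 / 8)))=459781388 / 1184540694561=0.00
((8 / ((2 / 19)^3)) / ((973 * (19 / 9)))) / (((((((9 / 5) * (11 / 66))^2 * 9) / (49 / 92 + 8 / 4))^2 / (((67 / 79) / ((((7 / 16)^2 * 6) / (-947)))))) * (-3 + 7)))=-5707.33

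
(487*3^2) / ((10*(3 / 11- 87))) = -5.05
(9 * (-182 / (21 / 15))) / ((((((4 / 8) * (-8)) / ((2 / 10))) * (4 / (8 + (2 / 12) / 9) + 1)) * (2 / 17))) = 861237 / 2596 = 331.76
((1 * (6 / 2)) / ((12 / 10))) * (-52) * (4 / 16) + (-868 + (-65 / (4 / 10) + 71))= -992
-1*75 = -75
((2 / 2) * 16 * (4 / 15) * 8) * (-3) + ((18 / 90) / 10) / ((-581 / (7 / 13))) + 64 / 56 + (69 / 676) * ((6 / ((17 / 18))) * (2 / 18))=-8444975157 / 83460650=-101.19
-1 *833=-833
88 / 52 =22 / 13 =1.69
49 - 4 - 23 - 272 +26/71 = -17724/71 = -249.63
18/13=1.38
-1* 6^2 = -36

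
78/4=39/2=19.50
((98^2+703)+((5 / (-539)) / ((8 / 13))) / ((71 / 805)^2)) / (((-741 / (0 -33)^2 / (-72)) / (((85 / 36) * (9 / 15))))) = 7693679716173 / 4980508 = 1544758.03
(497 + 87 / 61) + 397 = 54621 / 61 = 895.43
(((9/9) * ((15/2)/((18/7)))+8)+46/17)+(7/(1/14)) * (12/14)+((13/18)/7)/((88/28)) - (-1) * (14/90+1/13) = 10708442/109395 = 97.89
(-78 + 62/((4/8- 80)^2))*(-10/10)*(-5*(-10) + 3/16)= 791625505/202248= 3914.13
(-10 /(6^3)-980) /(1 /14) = -740915 /54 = -13720.65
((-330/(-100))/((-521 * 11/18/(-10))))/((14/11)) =297/3647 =0.08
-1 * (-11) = 11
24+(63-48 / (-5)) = 483 / 5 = 96.60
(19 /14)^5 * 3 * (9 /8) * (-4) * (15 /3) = -334273365 /1075648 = -310.76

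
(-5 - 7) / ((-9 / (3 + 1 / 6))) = 38 / 9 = 4.22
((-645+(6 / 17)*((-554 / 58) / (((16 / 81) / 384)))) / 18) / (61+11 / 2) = -1182971 / 196707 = -6.01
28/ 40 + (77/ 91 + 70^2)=637201/ 130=4901.55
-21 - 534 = -555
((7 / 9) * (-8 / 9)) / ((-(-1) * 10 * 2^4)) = -7 / 1620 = -0.00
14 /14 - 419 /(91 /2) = -747 /91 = -8.21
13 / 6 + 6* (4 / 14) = 163 / 42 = 3.88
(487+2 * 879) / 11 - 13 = 2102 / 11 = 191.09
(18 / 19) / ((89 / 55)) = 990 / 1691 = 0.59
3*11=33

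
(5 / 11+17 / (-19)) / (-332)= 23 / 17347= 0.00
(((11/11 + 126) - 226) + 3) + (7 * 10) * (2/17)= -1492/17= -87.76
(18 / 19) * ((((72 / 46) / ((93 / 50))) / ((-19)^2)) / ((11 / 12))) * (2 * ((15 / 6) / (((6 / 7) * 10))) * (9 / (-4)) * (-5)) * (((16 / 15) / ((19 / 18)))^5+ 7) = 424014343257204 / 3330052123264075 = 0.13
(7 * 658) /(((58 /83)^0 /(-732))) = -3371592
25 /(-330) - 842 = -55577 /66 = -842.08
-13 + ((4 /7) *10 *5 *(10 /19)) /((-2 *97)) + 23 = 128010 /12901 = 9.92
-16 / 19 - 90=-90.84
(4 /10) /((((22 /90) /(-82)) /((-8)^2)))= -94464 /11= -8587.64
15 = 15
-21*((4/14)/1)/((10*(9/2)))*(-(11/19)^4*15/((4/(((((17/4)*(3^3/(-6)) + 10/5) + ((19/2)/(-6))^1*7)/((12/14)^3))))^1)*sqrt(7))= -3399801251*sqrt(7)/1351168128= -6.66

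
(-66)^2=4356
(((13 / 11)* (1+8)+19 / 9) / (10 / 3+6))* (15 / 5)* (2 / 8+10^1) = 25871 / 616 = 42.00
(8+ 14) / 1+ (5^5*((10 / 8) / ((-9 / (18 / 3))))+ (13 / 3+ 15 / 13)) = -2576.68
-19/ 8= -2.38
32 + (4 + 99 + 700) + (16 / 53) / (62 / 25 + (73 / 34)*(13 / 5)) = 303293115 / 363209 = 835.04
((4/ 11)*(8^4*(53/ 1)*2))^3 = 5238143763469041664/ 1331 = 3935494938744584.27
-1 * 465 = -465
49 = 49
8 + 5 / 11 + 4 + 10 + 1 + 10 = 368 / 11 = 33.45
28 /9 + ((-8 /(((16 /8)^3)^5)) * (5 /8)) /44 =40370131 /12976128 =3.11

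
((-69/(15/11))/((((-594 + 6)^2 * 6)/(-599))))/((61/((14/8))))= 151547/361549440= 0.00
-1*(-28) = 28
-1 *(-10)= 10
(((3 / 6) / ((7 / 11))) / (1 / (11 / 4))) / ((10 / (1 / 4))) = 121 / 2240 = 0.05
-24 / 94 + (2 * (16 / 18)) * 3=716 / 141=5.08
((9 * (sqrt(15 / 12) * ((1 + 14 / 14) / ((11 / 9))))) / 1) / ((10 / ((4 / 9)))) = 18 * sqrt(5) / 55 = 0.73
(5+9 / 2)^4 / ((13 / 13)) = 130321 / 16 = 8145.06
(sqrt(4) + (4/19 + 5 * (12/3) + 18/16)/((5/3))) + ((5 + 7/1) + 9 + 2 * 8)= 39369/760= 51.80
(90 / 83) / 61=90 / 5063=0.02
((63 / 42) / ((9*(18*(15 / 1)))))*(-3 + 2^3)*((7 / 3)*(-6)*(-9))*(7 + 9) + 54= 542 / 9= 60.22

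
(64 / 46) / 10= 16 / 115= 0.14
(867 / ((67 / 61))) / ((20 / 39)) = 2062593 / 1340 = 1539.25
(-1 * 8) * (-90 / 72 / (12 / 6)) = 5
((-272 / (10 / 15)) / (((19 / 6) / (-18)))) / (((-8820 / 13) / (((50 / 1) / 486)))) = -8840 / 25137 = -0.35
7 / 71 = 0.10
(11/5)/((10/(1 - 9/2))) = -77/100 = -0.77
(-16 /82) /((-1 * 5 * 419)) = 8 /85895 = 0.00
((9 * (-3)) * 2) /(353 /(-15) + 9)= 405 /109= 3.72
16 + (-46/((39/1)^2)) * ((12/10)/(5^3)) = 5069908/316875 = 16.00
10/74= 5/37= 0.14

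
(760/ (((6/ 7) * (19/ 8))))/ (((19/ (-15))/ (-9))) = 50400/ 19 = 2652.63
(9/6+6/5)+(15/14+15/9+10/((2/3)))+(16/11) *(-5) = 15206/1155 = 13.17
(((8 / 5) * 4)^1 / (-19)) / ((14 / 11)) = -176 / 665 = -0.26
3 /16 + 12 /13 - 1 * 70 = -68.89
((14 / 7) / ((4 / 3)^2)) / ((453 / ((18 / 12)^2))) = 27 / 4832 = 0.01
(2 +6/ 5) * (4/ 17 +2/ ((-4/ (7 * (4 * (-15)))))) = 57184/ 85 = 672.75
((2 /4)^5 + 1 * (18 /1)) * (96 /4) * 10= 4327.50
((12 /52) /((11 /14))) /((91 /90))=540 /1859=0.29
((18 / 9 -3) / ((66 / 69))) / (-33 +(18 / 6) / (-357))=2737 / 86416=0.03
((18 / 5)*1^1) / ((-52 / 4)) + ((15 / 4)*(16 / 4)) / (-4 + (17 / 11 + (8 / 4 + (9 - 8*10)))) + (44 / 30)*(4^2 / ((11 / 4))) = 82219 / 10218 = 8.05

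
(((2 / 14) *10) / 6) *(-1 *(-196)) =140 / 3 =46.67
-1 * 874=-874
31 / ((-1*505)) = -31 / 505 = -0.06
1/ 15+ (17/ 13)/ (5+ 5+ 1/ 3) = 1168/ 6045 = 0.19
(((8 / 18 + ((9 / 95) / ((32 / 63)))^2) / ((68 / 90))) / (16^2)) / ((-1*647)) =-39859801 / 10408791900160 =-0.00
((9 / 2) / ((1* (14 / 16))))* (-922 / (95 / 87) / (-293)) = 14.82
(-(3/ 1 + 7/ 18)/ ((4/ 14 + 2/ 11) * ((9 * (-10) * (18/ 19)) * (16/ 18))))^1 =89243/ 933120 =0.10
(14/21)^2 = 4/9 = 0.44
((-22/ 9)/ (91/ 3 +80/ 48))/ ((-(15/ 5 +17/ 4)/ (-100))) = -275/ 261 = -1.05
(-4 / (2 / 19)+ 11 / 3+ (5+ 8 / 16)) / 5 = -173 / 30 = -5.77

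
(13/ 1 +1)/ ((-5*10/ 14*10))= -49/ 125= -0.39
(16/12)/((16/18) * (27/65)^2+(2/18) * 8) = 12675/9908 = 1.28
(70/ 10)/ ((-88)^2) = 7/ 7744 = 0.00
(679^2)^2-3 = 212558803678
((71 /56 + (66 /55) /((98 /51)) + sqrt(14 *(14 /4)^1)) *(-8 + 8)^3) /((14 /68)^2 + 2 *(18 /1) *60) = 0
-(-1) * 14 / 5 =14 / 5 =2.80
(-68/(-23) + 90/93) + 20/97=285666/69161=4.13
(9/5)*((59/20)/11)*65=31.38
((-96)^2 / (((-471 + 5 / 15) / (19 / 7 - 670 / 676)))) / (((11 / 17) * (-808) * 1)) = 0.06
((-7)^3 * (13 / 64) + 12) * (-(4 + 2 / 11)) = 241.17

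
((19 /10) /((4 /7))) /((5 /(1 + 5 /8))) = 1729 /1600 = 1.08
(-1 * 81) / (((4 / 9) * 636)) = -243 / 848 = -0.29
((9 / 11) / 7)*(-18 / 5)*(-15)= 486 / 77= 6.31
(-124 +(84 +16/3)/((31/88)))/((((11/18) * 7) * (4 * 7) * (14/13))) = 117507/116963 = 1.00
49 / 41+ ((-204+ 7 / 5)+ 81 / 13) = -520139 / 2665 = -195.17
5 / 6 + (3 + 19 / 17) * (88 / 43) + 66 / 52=300182 / 28509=10.53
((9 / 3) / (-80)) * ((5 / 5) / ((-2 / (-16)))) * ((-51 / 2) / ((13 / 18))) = 10.59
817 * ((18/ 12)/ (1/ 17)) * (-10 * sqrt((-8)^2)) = -1666680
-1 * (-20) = 20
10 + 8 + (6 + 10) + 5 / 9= 311 / 9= 34.56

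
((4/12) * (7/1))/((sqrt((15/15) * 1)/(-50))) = -350/3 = -116.67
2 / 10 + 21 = 106 / 5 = 21.20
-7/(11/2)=-14/11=-1.27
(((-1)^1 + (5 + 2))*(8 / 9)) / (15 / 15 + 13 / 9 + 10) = 3 / 7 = 0.43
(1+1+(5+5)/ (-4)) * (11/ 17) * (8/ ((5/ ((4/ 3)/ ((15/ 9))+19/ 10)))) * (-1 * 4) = 2376/ 425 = 5.59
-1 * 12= -12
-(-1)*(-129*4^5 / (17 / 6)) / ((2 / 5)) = -1981440 / 17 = -116555.29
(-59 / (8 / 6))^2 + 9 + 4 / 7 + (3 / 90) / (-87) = 287589319 / 146160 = 1967.63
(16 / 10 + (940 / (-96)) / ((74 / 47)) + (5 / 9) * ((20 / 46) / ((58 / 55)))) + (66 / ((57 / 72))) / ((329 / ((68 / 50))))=-2246654646079 / 555366344400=-4.05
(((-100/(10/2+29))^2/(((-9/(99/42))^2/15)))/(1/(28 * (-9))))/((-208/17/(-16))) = -4537500/1547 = -2933.10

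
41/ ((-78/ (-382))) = 7831/ 39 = 200.79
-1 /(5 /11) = -11 /5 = -2.20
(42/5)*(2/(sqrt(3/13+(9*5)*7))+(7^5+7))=141238.55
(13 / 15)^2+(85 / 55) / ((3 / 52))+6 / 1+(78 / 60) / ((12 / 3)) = 670507 / 19800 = 33.86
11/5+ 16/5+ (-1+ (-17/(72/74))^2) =2006717/6480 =309.68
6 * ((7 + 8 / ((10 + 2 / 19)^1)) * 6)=561 / 2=280.50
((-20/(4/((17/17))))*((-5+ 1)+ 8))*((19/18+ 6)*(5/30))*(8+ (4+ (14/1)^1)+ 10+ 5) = -26035/27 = -964.26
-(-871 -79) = 950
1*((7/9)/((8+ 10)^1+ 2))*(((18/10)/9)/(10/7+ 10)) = 49/72000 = 0.00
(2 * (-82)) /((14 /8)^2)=-2624 /49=-53.55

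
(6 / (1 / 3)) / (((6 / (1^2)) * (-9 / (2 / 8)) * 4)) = -0.02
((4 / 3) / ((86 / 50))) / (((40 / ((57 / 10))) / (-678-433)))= -122.73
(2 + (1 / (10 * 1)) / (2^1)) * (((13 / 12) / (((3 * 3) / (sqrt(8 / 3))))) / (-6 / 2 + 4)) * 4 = 533 * sqrt(6) / 810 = 1.61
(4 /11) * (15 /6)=10 /11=0.91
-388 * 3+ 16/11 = -12788/11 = -1162.55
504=504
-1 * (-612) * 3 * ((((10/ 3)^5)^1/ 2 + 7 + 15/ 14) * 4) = 98934424/ 63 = 1570387.68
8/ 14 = 4/ 7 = 0.57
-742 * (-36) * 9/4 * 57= 3425814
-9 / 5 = -1.80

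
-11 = -11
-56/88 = -7/11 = -0.64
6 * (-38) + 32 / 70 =-7964 / 35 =-227.54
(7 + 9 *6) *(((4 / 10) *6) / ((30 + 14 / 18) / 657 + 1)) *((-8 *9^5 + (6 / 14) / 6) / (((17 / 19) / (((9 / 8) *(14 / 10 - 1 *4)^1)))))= 15908489133028479 / 73661000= 215968954.17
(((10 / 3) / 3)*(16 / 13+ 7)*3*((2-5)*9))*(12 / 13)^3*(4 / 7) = -66562560 / 199927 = -332.93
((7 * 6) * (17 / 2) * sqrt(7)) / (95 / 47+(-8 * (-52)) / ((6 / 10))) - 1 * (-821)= 50337 * sqrt(7) / 98045+821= 822.36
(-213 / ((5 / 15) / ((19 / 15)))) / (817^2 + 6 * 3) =-4047 / 3337535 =-0.00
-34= -34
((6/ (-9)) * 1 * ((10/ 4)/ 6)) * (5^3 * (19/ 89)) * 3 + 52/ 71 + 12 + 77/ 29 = -7531903/ 1099506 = -6.85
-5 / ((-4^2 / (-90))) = -225 / 8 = -28.12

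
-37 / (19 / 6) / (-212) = 111 / 2014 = 0.06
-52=-52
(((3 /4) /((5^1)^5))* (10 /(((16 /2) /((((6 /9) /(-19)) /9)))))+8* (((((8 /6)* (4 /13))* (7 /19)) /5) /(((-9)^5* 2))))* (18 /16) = -703879 /194468040000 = -0.00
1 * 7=7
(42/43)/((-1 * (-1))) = 42/43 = 0.98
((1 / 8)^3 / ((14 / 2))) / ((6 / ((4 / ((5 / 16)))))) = 1 / 1680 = 0.00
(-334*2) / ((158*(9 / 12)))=-1336 / 237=-5.64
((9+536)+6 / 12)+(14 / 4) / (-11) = 5997 / 11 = 545.18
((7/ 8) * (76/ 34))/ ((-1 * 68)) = -133/ 4624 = -0.03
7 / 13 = 0.54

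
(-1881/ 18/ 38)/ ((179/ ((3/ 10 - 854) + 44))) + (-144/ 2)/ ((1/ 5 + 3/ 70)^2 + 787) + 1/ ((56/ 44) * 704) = 38191953267011/ 3092675850880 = 12.35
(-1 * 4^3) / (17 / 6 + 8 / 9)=-1152 / 67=-17.19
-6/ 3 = -2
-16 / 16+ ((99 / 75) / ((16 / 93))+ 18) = 9869 / 400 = 24.67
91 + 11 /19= 1740 /19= 91.58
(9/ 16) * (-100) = -225/ 4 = -56.25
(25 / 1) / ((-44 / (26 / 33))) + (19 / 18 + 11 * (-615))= -7366423 / 1089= -6764.39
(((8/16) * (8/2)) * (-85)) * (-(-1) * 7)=-1190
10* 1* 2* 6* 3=360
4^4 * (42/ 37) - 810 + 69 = -16665/ 37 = -450.41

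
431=431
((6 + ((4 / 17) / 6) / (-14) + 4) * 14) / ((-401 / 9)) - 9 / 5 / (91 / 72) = -14160786 / 3101735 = -4.57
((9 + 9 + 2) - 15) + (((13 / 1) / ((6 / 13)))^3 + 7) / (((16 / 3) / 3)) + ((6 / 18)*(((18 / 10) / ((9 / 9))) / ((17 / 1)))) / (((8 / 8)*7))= 2873994547 / 228480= 12578.76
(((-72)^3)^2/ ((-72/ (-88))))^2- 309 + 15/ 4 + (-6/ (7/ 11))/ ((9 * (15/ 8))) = 36530940528033878570049241/ 1260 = 28992809942884030611150.19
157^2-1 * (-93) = 24742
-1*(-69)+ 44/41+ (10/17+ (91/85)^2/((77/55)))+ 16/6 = 13178474/177735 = 74.15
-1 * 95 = -95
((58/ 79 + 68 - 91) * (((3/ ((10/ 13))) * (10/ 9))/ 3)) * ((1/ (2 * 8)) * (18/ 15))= -22867/ 9480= -2.41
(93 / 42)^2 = 961 / 196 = 4.90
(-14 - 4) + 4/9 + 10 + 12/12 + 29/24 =-385/72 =-5.35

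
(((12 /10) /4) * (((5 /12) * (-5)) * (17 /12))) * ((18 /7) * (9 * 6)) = -6885 /56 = -122.95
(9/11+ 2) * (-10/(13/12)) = -3720/143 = -26.01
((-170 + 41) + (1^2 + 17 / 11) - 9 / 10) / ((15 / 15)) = -127.35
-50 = -50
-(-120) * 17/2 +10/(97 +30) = 129550/127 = 1020.08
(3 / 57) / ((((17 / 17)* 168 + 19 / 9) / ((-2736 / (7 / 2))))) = -2592 / 10717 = -0.24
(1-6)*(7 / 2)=-35 / 2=-17.50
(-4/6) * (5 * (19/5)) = -38/3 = -12.67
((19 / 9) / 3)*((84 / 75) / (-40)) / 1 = -133 / 6750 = -0.02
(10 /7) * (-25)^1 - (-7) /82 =-20451 /574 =-35.63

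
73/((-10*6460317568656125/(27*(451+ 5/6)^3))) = -1454492254463/516825405492490000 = -0.00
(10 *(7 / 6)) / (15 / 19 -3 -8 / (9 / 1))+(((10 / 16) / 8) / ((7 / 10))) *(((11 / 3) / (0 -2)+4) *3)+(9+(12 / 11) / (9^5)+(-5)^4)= 3243699347561 / 5140884672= 630.96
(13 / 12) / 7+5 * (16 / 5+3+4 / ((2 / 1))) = 3457 / 84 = 41.15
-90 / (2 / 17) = -765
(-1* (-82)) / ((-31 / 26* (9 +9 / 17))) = -18122 / 2511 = -7.22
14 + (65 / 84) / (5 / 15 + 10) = 12217 / 868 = 14.07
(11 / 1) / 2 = 11 / 2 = 5.50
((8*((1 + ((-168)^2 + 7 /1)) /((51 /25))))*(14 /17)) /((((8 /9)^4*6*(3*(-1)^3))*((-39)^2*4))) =-16674525 /12503296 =-1.33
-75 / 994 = -0.08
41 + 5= 46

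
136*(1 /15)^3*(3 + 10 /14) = 0.15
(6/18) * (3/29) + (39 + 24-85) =-637/29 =-21.97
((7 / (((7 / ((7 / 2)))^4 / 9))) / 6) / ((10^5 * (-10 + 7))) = -7 / 3200000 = -0.00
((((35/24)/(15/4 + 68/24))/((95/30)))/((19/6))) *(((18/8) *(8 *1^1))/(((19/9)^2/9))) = 8266860/10295359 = 0.80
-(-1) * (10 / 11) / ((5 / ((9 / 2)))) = 9 / 11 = 0.82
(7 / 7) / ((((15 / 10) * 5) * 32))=1 / 240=0.00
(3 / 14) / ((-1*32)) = -3 / 448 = -0.01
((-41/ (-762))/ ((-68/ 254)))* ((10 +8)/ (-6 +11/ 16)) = 984/ 1445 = 0.68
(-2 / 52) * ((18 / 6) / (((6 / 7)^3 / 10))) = -1715 / 936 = -1.83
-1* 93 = -93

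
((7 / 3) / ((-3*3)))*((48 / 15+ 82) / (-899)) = 994 / 40455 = 0.02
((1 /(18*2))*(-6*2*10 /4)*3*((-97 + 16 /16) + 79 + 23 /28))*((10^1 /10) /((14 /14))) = 2265 /56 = 40.45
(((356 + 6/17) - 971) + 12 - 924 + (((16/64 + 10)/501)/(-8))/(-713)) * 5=-1483319834755/194323872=-7633.24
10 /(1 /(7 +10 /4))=95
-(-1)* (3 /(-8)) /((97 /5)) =-15 /776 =-0.02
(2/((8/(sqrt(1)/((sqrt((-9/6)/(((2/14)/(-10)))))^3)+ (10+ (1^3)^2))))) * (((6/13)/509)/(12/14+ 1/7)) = sqrt(105)/48634950+ 33/13234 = 0.00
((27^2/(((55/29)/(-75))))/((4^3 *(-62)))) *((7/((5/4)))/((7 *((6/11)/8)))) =21141/248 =85.25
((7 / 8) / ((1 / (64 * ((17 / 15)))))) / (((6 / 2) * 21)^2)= 0.02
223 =223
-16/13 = -1.23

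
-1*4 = -4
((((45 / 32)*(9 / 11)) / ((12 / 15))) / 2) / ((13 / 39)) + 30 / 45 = 23857 / 8448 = 2.82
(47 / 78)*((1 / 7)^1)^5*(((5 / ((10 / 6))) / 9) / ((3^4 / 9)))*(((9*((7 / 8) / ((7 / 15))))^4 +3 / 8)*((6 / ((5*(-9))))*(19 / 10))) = -98870626591 / 3624503500800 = -0.03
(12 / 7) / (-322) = -6 / 1127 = -0.01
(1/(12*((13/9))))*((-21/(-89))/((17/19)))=1197/78676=0.02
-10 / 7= -1.43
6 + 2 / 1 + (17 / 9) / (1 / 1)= 89 / 9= 9.89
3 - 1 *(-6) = 9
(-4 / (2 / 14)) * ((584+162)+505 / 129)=-2708692 / 129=-20997.61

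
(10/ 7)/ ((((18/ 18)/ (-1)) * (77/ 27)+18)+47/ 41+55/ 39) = 143910/ 1783523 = 0.08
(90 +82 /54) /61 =2471 /1647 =1.50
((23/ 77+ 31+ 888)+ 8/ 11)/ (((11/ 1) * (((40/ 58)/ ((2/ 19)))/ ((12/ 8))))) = 3081627/ 160930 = 19.15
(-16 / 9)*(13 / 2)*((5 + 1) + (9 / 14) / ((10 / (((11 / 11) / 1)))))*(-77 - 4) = 198666 / 35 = 5676.17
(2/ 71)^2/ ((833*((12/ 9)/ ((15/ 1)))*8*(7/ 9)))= 0.00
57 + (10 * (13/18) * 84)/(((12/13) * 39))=1994/27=73.85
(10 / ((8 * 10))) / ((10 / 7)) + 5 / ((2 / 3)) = 607 / 80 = 7.59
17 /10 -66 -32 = -963 /10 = -96.30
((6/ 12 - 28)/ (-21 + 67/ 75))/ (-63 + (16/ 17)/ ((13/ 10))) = -70125/ 3193016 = -0.02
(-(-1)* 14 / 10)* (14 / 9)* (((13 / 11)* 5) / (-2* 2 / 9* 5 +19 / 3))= 1274 / 407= 3.13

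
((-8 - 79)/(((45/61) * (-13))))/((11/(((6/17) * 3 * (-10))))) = -8.73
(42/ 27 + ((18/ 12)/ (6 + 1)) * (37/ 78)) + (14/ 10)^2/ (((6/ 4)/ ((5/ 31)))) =948511/ 507780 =1.87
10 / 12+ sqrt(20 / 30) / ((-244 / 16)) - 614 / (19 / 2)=-7273 / 114 - 4*sqrt(6) / 183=-63.85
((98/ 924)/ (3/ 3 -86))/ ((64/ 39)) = -91/ 119680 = -0.00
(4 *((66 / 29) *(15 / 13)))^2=15681600 / 142129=110.33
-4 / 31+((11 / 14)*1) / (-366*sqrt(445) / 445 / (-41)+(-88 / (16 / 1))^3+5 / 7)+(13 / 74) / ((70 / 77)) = 87824776697373797 / 1476839900220419660 - 36974784*sqrt(445) / 64378374028789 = 0.06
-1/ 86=-0.01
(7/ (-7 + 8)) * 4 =28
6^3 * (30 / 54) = 120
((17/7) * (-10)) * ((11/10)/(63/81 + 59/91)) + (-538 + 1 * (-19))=-575.73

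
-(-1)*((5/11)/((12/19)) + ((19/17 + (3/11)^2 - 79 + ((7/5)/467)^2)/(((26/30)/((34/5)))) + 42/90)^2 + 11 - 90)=985175600704187300046616519/2647936009297710202500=372054.16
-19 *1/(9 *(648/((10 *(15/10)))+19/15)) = -95/2001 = -0.05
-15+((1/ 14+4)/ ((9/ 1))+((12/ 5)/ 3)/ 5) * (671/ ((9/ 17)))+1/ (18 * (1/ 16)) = 7201351/ 9450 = 762.05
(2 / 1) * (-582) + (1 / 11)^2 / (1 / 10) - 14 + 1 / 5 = -712519 / 605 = -1177.72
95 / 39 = 2.44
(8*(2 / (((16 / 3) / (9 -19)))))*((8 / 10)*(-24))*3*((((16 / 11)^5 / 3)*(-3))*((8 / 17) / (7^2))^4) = -7421703487488 / 77543148614841371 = -0.00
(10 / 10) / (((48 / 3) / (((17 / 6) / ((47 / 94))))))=17 / 48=0.35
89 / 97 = 0.92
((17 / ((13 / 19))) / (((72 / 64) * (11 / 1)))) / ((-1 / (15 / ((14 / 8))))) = -51680 / 3003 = -17.21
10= 10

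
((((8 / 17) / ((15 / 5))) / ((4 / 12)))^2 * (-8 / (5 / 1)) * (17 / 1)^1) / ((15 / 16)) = -8192 / 1275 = -6.43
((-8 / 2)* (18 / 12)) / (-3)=2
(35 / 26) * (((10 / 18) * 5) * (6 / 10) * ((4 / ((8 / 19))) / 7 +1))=275 / 52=5.29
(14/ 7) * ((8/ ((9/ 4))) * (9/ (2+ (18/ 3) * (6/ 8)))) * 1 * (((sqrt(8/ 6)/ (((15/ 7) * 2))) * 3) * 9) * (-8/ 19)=-21504 * sqrt(3)/ 1235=-30.16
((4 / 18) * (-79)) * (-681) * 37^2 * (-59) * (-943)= 2731807522898 / 3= 910602507632.67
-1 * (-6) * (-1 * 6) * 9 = -324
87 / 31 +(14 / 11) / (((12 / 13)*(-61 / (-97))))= 623899 / 124806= 5.00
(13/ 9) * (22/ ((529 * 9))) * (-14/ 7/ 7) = -572/ 299943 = -0.00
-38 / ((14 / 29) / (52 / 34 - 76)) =697566 / 119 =5861.90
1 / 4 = 0.25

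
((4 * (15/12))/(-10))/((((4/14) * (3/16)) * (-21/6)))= 8/3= 2.67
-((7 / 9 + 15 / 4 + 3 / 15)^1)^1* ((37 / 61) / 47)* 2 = -0.12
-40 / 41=-0.98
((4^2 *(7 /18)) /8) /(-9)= -7 /81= -0.09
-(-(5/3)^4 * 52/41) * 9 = 32500/369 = 88.08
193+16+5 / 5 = 210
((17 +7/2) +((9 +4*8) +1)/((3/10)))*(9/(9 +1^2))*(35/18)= 2247/8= 280.88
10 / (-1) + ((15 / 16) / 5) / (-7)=-1123 / 112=-10.03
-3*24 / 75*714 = -17136 / 25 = -685.44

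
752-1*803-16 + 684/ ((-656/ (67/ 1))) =-22445/ 164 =-136.86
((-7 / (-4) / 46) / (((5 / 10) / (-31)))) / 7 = -31 / 92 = -0.34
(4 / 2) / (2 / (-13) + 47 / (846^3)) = -334955088 / 25765763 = -13.00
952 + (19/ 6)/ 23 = 131395/ 138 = 952.14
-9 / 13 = -0.69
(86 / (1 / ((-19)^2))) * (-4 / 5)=-124184 / 5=-24836.80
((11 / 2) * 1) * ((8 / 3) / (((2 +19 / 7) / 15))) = 140 / 3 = 46.67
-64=-64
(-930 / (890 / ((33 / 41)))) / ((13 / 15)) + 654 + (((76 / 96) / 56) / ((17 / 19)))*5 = 707865552809 / 1083840576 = 653.11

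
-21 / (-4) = 21 / 4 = 5.25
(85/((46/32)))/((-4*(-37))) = 340/851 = 0.40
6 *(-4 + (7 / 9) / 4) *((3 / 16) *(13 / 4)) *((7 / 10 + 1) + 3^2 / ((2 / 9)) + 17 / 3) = -639379 / 960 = -666.02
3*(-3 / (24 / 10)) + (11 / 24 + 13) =233 / 24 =9.71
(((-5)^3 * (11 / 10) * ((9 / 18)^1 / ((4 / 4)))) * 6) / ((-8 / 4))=825 / 4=206.25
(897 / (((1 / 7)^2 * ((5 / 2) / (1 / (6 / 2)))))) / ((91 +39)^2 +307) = 29302 / 86035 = 0.34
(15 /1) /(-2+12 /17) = -255 /22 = -11.59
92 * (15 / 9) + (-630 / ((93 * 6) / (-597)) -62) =71179 / 93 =765.37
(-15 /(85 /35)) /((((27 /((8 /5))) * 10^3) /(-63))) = 0.02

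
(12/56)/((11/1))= 3/154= 0.02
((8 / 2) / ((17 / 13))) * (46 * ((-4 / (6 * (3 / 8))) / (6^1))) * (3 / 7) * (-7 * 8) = 153088 / 153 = 1000.58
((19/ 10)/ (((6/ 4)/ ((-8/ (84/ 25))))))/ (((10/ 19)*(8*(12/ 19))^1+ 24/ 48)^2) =-99043960/ 327786543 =-0.30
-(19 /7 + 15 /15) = -26 /7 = -3.71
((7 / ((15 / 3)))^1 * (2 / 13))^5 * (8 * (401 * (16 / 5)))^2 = 1416931525001216 / 29007265625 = 48847.47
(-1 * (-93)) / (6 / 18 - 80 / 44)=-3069 / 49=-62.63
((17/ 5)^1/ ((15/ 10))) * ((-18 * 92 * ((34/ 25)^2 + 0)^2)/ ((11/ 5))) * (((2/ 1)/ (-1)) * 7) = 351124956672/ 4296875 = 81716.35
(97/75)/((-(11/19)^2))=-35017/9075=-3.86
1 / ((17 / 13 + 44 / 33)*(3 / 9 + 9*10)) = 0.00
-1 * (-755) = 755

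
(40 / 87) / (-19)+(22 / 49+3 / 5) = 415021 / 404985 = 1.02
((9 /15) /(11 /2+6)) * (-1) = -6 /115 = -0.05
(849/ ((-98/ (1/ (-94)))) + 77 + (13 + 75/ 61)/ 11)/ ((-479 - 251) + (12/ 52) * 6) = -6298787287/ 58548818944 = -0.11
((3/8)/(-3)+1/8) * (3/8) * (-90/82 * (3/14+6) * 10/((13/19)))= 0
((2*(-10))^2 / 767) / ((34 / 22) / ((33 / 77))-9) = -6600 / 68263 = -0.10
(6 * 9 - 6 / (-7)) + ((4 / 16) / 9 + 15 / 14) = 14101 / 252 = 55.96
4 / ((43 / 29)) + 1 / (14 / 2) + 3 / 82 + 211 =5278915 / 24682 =213.88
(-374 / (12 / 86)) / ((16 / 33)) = -88451 / 16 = -5528.19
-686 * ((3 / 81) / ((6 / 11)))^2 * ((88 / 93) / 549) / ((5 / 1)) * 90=-3652264 / 37220553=-0.10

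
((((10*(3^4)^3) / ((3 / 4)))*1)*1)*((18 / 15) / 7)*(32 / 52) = 68024448 / 91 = 747521.41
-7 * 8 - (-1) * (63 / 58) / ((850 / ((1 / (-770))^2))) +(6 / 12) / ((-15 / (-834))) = -117755021991 / 4175710000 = -28.20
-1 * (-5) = 5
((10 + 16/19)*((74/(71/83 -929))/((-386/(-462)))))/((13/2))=-146136606/918095789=-0.16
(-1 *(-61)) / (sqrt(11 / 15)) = 61 *sqrt(165) / 11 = 71.23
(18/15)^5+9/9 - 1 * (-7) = 32776/3125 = 10.49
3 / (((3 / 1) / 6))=6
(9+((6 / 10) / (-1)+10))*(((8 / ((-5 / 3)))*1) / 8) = -276 / 25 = -11.04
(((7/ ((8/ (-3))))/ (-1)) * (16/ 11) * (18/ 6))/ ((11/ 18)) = 2268/ 121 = 18.74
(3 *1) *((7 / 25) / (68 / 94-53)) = -47 / 2925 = -0.02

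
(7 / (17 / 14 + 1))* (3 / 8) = 147 / 124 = 1.19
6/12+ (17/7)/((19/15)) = 2.42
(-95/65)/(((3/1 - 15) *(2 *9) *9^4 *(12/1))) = 19/221079456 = 0.00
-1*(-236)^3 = 13144256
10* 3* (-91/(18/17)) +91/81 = -208754/81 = -2577.21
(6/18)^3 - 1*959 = -25892/27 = -958.96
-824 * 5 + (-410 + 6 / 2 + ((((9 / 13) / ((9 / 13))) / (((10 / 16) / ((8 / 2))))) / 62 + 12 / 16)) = -2806211 / 620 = -4526.15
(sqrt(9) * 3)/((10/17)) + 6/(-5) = 141/10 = 14.10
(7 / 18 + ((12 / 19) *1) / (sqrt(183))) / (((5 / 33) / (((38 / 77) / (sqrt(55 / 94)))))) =sqrt(5170) *(72 *sqrt(183) + 8113) / 352275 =1.85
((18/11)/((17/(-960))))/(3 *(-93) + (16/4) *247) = -17280/132583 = -0.13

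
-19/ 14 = -1.36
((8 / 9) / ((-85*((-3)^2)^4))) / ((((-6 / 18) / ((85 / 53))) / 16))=128 / 1043199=0.00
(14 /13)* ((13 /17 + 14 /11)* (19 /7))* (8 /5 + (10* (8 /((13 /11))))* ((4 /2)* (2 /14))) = 137946384 /1106105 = 124.71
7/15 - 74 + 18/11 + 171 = 16352/165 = 99.10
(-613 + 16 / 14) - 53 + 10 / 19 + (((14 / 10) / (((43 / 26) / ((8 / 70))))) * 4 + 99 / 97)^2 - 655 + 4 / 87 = -165736111326765866 / 125814672256875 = -1317.30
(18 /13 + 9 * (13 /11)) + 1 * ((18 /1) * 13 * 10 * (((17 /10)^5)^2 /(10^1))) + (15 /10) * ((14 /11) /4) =33738530198412219 /715000000000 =47186.76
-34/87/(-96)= 17/4176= 0.00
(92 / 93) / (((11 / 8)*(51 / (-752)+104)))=553472 / 79954611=0.01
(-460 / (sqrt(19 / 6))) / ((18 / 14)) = -3220 * sqrt(114) / 171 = -201.05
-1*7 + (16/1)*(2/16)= -5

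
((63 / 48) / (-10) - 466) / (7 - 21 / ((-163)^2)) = -1981542589 / 29753920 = -66.60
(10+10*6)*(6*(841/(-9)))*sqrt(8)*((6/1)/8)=-58870*sqrt(2)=-83254.75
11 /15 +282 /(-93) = -1069 /465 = -2.30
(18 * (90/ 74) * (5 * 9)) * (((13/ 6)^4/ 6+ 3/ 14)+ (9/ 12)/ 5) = 16481685/ 4144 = 3977.24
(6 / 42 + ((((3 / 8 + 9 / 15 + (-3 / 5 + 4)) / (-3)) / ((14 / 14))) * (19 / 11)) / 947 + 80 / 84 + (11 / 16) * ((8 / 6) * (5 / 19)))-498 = -16514679395 / 33251064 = -496.67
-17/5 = -3.40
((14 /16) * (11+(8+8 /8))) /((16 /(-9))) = -315 /32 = -9.84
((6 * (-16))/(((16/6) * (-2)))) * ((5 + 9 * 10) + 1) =1728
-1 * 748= -748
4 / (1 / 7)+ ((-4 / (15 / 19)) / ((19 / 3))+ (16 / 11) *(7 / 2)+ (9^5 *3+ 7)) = 9745246 / 55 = 177186.29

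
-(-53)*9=477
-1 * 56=-56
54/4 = 27/2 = 13.50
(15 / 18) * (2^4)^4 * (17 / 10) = 92842.67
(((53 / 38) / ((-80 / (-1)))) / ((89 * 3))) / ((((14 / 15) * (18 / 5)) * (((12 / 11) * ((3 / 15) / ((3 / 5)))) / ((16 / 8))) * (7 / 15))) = 14575 / 63635712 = 0.00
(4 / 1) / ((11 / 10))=40 / 11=3.64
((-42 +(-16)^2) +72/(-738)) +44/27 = 238594/1107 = 215.53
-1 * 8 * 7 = -56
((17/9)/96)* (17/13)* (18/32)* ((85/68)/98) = 1445/7827456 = 0.00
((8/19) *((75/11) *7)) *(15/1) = 63000/209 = 301.44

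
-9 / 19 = -0.47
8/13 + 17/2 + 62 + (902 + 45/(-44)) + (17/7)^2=27411121/28028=977.99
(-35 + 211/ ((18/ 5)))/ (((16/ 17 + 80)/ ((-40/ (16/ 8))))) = -36125/ 6192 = -5.83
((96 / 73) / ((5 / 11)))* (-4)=-4224 / 365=-11.57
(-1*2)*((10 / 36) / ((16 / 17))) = -0.59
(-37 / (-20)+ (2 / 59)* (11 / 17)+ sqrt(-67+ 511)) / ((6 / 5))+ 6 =60661 / 8024+ 5* sqrt(111) / 3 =25.12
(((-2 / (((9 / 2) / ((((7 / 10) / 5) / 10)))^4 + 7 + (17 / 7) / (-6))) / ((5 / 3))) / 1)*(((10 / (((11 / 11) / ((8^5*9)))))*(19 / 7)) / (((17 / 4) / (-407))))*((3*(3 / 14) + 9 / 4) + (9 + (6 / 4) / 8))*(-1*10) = -27214905855836160 / 2614148439115187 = -10.41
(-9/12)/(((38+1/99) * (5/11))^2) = -3557763/1416016900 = -0.00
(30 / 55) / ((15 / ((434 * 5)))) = 868 / 11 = 78.91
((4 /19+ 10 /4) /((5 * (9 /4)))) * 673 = 138638 /855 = 162.15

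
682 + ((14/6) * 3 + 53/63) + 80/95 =826748/1197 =690.68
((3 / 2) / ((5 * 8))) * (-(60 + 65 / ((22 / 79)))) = -3873 / 352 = -11.00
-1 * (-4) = 4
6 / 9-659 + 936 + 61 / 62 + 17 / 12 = 104185 / 372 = 280.07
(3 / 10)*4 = 6 / 5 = 1.20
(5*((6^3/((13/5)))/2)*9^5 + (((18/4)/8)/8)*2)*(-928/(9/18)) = -295906352193/13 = -22762027091.77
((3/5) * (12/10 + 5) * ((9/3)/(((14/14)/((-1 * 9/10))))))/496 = -81/4000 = -0.02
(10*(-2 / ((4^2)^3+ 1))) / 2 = -10 / 4097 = -0.00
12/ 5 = 2.40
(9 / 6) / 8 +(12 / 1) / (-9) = -55 / 48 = -1.15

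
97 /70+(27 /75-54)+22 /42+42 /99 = -51.31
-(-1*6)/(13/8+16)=16/47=0.34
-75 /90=-5 /6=-0.83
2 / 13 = 0.15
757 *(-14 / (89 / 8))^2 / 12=2373952 / 23763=99.90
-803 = -803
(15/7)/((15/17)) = 17/7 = 2.43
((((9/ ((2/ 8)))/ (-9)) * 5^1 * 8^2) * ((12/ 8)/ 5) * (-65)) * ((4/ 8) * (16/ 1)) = 199680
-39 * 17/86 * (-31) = 20553/86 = 238.99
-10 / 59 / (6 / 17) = -85 / 177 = -0.48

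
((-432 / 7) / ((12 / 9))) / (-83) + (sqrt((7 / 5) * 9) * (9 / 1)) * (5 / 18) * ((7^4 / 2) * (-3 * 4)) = 324 / 581-21609 * sqrt(35) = -127840.01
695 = 695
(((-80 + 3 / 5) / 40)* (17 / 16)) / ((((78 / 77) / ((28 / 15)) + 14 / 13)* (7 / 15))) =-2.79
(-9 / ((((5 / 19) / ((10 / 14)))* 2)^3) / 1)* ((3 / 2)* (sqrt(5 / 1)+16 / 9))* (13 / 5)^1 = -2407509* sqrt(5) / 27440- 267501 / 1715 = -352.16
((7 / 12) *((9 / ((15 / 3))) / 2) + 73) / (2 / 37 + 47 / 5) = 108817 / 13992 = 7.78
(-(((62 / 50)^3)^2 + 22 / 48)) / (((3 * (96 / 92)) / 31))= -17101757911147 / 421875000000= -40.54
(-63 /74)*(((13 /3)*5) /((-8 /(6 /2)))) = 4095 /592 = 6.92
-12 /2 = -6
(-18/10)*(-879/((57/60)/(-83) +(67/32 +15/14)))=147081312/293171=501.69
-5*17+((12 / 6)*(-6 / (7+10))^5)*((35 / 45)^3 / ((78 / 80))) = -14121355945 / 166123269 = -85.01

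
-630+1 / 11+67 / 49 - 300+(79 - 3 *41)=-524200 / 539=-972.54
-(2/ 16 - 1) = 7/ 8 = 0.88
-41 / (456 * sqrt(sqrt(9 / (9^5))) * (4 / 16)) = -3.24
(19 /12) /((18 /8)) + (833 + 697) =41329 /27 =1530.70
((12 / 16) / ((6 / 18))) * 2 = 9 / 2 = 4.50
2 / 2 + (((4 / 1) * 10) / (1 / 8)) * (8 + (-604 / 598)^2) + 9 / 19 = 4905488188 / 1698619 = 2887.93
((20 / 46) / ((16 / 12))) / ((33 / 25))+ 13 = 6703 / 506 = 13.25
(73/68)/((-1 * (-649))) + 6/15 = 88629/220660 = 0.40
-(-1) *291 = 291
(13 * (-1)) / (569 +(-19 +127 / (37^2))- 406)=-17797 / 197263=-0.09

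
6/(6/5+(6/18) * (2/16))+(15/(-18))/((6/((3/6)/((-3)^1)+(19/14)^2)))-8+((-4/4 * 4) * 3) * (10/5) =-86421889/3154032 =-27.40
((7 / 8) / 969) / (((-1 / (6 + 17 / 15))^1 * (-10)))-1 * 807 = -938378851 / 1162800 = -807.00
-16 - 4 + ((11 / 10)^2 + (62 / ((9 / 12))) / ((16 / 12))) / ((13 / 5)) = 1121 / 260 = 4.31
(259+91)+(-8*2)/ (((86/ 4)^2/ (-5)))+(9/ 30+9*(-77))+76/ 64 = -50490929/ 147920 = -341.34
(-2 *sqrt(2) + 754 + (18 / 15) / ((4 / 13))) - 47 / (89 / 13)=668421 / 890 - 2 *sqrt(2)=748.21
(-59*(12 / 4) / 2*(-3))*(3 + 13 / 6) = 5487 / 4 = 1371.75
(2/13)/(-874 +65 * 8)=-1/2301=-0.00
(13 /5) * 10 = 26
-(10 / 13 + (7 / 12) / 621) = -0.77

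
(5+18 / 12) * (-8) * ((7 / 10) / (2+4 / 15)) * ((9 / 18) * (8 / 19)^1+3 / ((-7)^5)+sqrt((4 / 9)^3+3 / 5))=-91 * sqrt(12535) / 765 - 2619669 / 775523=-16.70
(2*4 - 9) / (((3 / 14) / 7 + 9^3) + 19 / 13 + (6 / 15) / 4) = -0.00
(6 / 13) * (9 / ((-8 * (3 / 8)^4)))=-1024 / 39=-26.26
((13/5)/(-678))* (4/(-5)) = 26/8475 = 0.00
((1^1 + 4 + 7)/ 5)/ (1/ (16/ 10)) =96/ 25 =3.84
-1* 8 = -8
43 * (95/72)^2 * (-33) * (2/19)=-224675/864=-260.04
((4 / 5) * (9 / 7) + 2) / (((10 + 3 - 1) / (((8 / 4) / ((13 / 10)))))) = 106 / 273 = 0.39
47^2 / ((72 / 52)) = 1595.39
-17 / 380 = -0.04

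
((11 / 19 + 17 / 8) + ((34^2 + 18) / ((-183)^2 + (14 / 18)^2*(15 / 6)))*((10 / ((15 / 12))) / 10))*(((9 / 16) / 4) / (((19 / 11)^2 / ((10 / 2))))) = 12267542277441 / 19053184367104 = 0.64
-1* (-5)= 5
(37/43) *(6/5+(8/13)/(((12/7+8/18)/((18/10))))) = 70041/47515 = 1.47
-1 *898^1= -898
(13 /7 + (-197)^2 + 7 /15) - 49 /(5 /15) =4059754 /105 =38664.32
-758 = -758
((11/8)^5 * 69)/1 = 11112519/32768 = 339.13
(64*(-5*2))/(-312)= 80/39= 2.05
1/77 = 0.01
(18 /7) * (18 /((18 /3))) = 54 /7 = 7.71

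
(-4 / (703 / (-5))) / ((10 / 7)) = 14 / 703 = 0.02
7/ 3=2.33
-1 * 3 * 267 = -801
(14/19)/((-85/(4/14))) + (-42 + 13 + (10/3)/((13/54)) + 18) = 59703/20995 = 2.84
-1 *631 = -631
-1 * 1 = -1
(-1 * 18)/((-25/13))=234/25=9.36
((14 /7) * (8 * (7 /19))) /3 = 112 /57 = 1.96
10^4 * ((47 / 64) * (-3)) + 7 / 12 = -66092 / 3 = -22030.67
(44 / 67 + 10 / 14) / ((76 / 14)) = 643 / 2546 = 0.25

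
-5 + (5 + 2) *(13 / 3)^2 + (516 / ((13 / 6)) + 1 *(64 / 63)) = 299438 / 819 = 365.61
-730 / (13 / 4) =-2920 / 13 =-224.62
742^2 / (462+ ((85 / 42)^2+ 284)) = 971194896 / 1323169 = 733.99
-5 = -5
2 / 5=0.40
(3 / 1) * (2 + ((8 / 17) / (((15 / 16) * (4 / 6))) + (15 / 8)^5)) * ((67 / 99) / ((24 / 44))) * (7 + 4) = 5913572291 / 5570560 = 1061.58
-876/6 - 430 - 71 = -647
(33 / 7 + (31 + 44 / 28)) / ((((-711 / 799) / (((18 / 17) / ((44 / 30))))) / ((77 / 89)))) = -184005 / 7031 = -26.17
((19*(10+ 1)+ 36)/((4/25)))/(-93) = -6125/372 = -16.47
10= 10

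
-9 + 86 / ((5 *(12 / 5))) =-11 / 6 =-1.83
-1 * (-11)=11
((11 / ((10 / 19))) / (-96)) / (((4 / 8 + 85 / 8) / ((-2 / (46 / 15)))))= 209 / 16376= 0.01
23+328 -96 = 255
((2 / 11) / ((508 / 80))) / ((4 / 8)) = 80 / 1397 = 0.06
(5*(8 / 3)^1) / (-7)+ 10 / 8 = -55 / 84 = -0.65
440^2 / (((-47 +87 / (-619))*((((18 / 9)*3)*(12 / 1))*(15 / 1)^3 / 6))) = -299596 / 2954475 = -0.10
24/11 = 2.18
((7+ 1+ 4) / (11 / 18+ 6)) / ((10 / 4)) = 432 / 595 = 0.73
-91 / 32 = -2.84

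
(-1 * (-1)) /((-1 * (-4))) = 1 /4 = 0.25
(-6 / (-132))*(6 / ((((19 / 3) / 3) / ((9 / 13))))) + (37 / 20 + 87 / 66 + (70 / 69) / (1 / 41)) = 168170111 / 3749460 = 44.85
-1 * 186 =-186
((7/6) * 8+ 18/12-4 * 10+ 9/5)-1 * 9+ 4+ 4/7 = -6677/210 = -31.80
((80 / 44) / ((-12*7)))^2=25 / 53361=0.00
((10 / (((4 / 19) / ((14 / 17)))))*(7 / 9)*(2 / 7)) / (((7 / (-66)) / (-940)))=3929200 / 51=77043.14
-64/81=-0.79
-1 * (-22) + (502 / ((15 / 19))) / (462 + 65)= 183448 / 7905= 23.21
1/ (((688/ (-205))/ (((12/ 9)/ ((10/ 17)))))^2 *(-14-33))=-485809/ 50056128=-0.01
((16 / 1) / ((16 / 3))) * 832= 2496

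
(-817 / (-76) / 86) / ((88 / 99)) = 9 / 64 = 0.14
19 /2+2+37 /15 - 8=179 /30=5.97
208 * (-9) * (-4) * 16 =119808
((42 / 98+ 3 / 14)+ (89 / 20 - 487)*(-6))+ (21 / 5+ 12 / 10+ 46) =103157 / 35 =2947.34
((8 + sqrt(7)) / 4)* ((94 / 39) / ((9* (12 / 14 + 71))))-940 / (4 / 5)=-207448459 / 176553 + 329* sqrt(7) / 353106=-1174.99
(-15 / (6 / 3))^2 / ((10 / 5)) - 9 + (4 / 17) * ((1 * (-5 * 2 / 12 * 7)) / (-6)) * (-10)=20609 / 1224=16.84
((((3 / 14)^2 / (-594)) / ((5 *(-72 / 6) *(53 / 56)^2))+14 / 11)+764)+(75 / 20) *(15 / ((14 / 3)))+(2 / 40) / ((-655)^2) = 25967547045663199 / 33406237557000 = 777.33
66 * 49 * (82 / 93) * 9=795564 / 31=25663.35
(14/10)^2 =49/25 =1.96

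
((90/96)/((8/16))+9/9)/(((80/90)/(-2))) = -207/32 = -6.47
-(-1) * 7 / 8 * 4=7 / 2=3.50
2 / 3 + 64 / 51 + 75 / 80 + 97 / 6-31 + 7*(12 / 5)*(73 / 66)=98849 / 14960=6.61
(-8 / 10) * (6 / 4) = -6 / 5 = -1.20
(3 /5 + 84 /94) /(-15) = -117 /1175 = -0.10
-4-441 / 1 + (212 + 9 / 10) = -2321 / 10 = -232.10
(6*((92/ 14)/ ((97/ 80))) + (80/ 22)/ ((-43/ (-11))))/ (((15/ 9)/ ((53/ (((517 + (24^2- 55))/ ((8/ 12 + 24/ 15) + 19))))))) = 330227524/ 15153243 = 21.79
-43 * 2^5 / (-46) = 688 / 23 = 29.91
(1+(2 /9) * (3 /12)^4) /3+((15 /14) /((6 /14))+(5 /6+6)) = 33409 /3456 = 9.67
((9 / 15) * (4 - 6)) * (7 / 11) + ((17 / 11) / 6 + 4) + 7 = 3463 / 330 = 10.49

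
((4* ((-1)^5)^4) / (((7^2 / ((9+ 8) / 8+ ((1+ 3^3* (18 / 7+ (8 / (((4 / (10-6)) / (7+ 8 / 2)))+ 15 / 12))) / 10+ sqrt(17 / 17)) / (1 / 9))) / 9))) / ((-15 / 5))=-188436 / 343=-549.38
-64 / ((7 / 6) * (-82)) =192 / 287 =0.67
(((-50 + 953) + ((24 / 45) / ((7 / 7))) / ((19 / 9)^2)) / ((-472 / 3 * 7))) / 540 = -543377 / 357823200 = -0.00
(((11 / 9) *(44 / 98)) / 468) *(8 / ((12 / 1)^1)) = 121 / 154791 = 0.00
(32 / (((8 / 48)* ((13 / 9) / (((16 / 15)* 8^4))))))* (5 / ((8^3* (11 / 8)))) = 589824 / 143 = 4124.64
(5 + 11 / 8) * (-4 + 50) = 1173 / 4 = 293.25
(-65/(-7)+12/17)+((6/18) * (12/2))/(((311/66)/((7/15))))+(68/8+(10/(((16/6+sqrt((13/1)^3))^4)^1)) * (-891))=17867068464960 * sqrt(13)/150889270197191761+1043573349867094363766399/55842610007278698828490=18.69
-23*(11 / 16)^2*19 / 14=-52877 / 3584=-14.75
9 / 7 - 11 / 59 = 454 / 413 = 1.10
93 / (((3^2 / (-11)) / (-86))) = 29326 / 3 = 9775.33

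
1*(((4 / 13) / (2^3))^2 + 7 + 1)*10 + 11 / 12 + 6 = 176297 / 2028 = 86.93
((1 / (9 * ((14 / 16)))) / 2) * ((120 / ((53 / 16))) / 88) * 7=320 / 1749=0.18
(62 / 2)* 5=155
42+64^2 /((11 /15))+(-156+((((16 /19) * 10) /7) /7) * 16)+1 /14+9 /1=112308453 /20482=5483.28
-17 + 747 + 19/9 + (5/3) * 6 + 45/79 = 528046/711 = 742.68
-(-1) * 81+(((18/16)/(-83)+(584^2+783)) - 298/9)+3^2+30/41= 83770139071/245016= 341896.61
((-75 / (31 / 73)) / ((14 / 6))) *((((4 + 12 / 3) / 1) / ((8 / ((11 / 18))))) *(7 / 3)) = -107.93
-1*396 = -396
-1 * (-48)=48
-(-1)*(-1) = -1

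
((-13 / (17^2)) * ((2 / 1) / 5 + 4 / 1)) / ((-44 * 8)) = 13 / 23120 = 0.00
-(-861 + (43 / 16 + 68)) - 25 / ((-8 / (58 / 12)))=9665 / 12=805.42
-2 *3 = -6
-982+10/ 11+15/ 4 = -43003/ 44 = -977.34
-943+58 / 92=-43349 / 46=-942.37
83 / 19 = 4.37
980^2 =960400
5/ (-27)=-5/ 27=-0.19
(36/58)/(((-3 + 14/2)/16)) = 72/29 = 2.48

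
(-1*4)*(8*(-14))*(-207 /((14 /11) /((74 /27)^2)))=-44333696 /81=-547329.58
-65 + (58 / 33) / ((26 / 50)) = -26435 / 429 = -61.62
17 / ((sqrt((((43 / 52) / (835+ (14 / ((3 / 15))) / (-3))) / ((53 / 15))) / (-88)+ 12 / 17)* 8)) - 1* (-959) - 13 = 17* sqrt(177864740082947346) / 2834654106+ 946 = 948.53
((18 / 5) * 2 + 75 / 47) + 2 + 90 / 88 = 122203 / 10340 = 11.82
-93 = -93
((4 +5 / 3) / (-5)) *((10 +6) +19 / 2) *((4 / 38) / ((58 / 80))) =-2312 / 551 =-4.20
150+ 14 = 164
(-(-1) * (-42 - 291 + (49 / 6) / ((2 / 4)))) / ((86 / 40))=-19000 / 129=-147.29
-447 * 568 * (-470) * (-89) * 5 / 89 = -596655600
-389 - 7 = -396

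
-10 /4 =-5 /2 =-2.50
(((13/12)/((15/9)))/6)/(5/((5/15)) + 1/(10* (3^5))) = 1053/145804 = 0.01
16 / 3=5.33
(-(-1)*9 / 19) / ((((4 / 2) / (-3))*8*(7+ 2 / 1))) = -3 / 304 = -0.01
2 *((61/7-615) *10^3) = -8488000/7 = -1212571.43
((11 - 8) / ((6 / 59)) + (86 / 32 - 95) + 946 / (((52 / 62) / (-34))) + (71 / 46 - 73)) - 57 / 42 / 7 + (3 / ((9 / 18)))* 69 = -8924181375 / 234416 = -38069.85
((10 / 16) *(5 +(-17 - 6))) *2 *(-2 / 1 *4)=180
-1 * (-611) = 611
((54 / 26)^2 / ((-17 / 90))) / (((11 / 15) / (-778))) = 765668700 / 31603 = 24227.72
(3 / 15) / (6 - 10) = -1 / 20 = -0.05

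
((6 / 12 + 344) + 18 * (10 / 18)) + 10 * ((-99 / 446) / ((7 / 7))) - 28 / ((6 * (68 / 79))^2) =3259548335 / 9280368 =351.23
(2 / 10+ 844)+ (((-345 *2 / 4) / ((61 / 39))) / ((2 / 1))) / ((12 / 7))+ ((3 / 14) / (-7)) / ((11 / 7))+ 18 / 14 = 305605317 / 375760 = 813.30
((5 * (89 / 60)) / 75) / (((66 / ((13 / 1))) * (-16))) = -1157 / 950400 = -0.00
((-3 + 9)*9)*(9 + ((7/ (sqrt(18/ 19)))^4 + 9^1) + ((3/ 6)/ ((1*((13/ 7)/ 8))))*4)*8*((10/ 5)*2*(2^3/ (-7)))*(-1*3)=16007028.75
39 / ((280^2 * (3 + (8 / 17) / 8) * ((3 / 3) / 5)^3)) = 255 / 12544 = 0.02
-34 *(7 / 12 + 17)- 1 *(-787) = 1135 / 6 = 189.17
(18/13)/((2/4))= 36/13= 2.77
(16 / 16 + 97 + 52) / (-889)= -150 / 889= -0.17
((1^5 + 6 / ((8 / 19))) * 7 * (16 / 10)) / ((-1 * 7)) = -122 / 5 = -24.40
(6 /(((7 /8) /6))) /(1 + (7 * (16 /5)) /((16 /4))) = 480 /77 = 6.23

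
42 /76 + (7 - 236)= -228.45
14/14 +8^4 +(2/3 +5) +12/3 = 12320/3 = 4106.67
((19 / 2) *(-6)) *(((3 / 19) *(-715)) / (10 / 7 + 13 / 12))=540540 / 211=2561.80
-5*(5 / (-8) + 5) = -175 / 8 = -21.88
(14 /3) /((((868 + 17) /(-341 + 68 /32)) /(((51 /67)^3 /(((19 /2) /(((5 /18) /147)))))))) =-13319143 /84963141396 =-0.00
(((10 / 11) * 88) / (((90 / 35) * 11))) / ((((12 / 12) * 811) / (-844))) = -236320 / 80289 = -2.94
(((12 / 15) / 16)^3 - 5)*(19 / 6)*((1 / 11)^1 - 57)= 79291351 / 88000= 901.04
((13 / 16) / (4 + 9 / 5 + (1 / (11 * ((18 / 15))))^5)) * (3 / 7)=15262803270 / 254223622303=0.06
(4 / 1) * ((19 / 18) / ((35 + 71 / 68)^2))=9248 / 2845611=0.00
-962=-962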